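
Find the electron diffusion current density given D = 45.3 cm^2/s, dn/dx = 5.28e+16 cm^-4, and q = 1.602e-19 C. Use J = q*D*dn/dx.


Step 1: J = q * D * (dn/dx)
Step 2: J = 1.602e-19 * 45.3 * 5.28e+16
Step 3: J = 3.83e-01 A/cm^2

3.83e-01


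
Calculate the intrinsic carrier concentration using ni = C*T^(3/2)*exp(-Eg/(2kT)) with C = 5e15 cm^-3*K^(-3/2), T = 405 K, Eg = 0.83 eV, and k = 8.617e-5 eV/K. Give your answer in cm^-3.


Step 1: Compute kT = 8.617e-5 * 405 = 0.03489885 eV
Step 2: Exponent = -Eg/(2kT) = -0.83/(2*0.03489885) = -11.89151
Step 3: T^(3/2) = 405^1.5 = 8150.47
Step 4: ni = 5e15 * 8150.47 * exp(-11.89151) = 2.79e+14 cm^-3

2.79e+14


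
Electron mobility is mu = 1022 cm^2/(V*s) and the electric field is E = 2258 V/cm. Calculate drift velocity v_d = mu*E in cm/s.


Step 1: v_d = mu * E
Step 2: v_d = 1022 * 2258 = 2307676
Step 3: v_d = 2.31e+06 cm/s

2.31e+06


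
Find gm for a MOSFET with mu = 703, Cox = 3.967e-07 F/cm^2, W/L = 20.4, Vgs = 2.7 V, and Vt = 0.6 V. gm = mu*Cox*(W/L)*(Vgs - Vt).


Step 1: Vov = Vgs - Vt = 2.7 - 0.6 = 2.1 V
Step 2: gm = mu * Cox * (W/L) * Vov
Step 3: gm = 703 * 3.967e-07 * 20.4 * 2.1 = 1.19e-02 S

1.19e-02


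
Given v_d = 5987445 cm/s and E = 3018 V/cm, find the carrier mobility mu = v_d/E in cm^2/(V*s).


Step 1: mu = v_d / E
Step 2: mu = 5987445 / 3018
Step 3: mu = 1983.91 cm^2/(V*s)

1983.91


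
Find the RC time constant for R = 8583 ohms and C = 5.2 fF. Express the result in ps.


Step 1: tau = R * C
Step 2: tau = 8583 * 5.2 fF = 8583 * 5.2e-15 F
Step 3: tau = 4.46316e-11 s = 44.6316 ps

44.6316


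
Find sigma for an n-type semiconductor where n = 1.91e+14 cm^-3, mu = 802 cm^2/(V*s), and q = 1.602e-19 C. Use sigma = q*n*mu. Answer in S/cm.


Step 1: sigma = q * n * mu
Step 2: sigma = 1.602e-19 * 1.91e+14 * 802
Step 3: sigma = 2.454e-02 S/cm

2.454e-02


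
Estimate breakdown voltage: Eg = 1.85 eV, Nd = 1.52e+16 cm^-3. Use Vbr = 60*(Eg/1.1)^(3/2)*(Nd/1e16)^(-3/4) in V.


Step 1: Eg/1.1 = 1.85/1.1 = 1.681818
Step 2: (Eg/1.1)^1.5 = 1.681818^1.5 = 2.181064
Step 3: (Nd/1e16)^(-0.75) = (1.52)^(-0.75) = 0.730495
Step 4: Vbr = 60 * 2.181064 * 0.730495 = 95.6 V

95.6


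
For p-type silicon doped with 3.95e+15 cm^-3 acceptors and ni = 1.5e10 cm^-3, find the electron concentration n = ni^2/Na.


Step 1: Majority hole concentration p ≈ Na = 3.95e+15 cm^-3
Step 2: n = ni^2 / Na = (1.5e10)^2 / 3.95e+15
Step 3: n = 5.70e+04 cm^-3

5.70e+04


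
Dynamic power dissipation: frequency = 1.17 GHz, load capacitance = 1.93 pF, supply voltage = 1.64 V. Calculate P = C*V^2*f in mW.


Step 1: V^2 = 1.64^2 = 2.6896 V^2
Step 2: P = C*V^2*f = 1.93e-12 F * 2.6896 * 1.17e9 Hz
Step 3: P = 6.07338576e-03 W
Step 4: P = 6.073 mW

6.073


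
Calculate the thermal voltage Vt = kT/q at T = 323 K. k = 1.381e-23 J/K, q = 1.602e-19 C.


Step 1: kT = 1.381e-23 * 323 = 4.46063e-21 J
Step 2: Vt = kT/q = 4.46063e-21 / 1.602e-19
Step 3: Vt = 0.02784 V

0.02784


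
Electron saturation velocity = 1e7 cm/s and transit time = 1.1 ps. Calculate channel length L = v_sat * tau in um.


Step 1: tau in seconds = 1.1 ps * 1e-12 = 1.1000e-12 s
Step 2: L = v_sat * tau = 1e7 * 1.1000e-12 = 1.1000e-05 cm
Step 3: L in um = 1.1000e-05 * 1e4 = 0.11 um

0.11


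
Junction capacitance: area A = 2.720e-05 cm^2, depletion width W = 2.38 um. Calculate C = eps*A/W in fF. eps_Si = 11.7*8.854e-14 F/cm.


Step 1: eps_Si = 11.7 * 8.854e-14 = 1.035918e-12 F/cm
Step 2: W in cm = 2.38 * 1e-4 = 2.38e-04 cm
Step 3: C = 1.035918e-12 * 2.720e-05 / 2.38e-04 = 1.183906e-13 F
Step 4: C = 118.39 fF

118.39


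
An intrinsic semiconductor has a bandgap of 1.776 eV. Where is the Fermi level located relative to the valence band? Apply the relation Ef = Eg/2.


Step 1: For an intrinsic semiconductor, the Fermi level sits at midgap.
Step 2: Ef = Eg / 2 = 1.776 / 2 = 0.888 eV

0.888


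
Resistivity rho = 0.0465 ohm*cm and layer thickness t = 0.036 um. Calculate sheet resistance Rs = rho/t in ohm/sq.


Step 1: Convert thickness to cm: t = 0.036 um = 3.6000e-06 cm
Step 2: Rs = rho / t = 0.0465 / 3.6000e-06
Step 3: Rs = 12916.7 ohm/sq

12916.7


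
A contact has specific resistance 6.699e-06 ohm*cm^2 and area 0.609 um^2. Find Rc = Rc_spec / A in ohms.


Step 1: Convert area to cm^2: 0.609 um^2 = 6.0900e-09 cm^2
Step 2: Rc = Rc_spec / A = 6.699e-06 / 6.0900e-09
Step 3: Rc = 1.10e+03 ohms

1.10e+03


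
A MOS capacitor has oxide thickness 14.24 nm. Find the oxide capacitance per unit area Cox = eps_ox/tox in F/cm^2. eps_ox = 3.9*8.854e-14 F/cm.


Step 1: eps_ox = 3.9 * 8.854e-14 = 3.45306e-13 F/cm
Step 2: tox in cm = 14.24 nm * 1e-7 = 1.4240e-06 cm
Step 3: Cox = 3.45306e-13 / 1.4240e-06 = 2.42e-07 F/cm^2

2.42e-07


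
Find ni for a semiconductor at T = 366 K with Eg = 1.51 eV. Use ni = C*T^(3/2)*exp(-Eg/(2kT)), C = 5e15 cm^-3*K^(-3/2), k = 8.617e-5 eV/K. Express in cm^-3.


Step 1: Compute kT = 8.617e-5 * 366 = 0.03153822 eV
Step 2: Exponent = -Eg/(2kT) = -1.51/(2*0.03153822) = -23.93921
Step 3: T^(3/2) = 366^1.5 = 7001.99
Step 4: ni = 5e15 * 7001.99 * exp(-23.93921) = 1.40e+09 cm^-3

1.40e+09


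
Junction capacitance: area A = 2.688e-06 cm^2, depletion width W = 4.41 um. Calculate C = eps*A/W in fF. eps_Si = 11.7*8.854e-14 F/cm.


Step 1: eps_Si = 11.7 * 8.854e-14 = 1.035918e-12 F/cm
Step 2: W in cm = 4.41 * 1e-4 = 4.41e-04 cm
Step 3: C = 1.035918e-12 * 2.688e-06 / 4.41e-04 = 6.314167e-15 F
Step 4: C = 6.31 fF

6.31


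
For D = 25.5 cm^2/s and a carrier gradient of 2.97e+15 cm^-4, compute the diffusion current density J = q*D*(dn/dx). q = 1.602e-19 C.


Step 1: J = q * D * (dn/dx)
Step 2: J = 1.602e-19 * 25.5 * 2.97e+15
Step 3: J = 1.21e-02 A/cm^2

1.21e-02


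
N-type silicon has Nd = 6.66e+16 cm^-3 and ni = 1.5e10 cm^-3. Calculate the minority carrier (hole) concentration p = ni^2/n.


Step 1: Since Nd >> ni, n ≈ Nd = 6.66e+16 cm^-3
Step 2: p = ni^2 / n = (1.5e10)^2 / 6.66e+16
Step 3: p = 2.25e20 / 6.66e+16 = 3.38e+03 cm^-3

3.38e+03


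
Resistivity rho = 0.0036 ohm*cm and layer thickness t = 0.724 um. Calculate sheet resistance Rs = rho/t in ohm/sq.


Step 1: Convert thickness to cm: t = 0.724 um = 7.2400e-05 cm
Step 2: Rs = rho / t = 0.0036 / 7.2400e-05
Step 3: Rs = 49.7 ohm/sq

49.7


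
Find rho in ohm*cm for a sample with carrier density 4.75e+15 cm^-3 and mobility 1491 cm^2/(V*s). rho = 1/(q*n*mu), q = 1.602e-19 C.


Step 1: sigma = q * n * mu = 1.602e-19 * 4.75e+15 * 1491 = 1.13458e+00 S/cm
Step 2: rho = 1 / sigma = 1 / 1.13458e+00 = 0.8814 ohm*cm

0.8814


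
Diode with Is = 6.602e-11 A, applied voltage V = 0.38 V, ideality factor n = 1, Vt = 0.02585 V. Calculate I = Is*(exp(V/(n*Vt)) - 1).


Step 1: V/(n*Vt) = 0.38/(1*0.02585) = 14.7002
Step 2: exp(14.7002) = 2.4222e+06
Step 3: I = 6.602e-11 * (2.4222e+06 - 1) = 1.60e-04 A

1.60e-04


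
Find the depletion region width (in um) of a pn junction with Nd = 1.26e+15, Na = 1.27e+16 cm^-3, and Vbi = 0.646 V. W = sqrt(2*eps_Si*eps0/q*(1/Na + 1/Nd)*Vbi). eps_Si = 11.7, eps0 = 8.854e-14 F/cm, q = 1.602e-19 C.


Step 1: 1/Na + 1/Nd = 1/1.27e+16 + 1/1.26e+15 = 8.72391e-16
Step 2: 2*eps*eps0/q = 2*11.7*8.854e-14/1.602e-19 = 1.293281e+07
Step 3: W^2 = 1.293281e+07 * 8.72391e-16 * 0.646 = 7.28847e-09
Step 4: W = sqrt(7.28847e-09) = 8.537e-05 cm = 0.8537 um

0.8537


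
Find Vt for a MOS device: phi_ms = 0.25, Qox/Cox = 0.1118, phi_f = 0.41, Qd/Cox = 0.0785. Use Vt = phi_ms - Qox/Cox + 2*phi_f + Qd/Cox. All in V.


Step 1: Vt = phi_ms - Qox/Cox + 2*phi_f + Qd/Cox
Step 2: Vt = 0.25 - 0.1118 + 2*0.41 + 0.0785
Step 3: Vt = 0.25 - 0.1118 + 0.82 + 0.0785
Step 4: Vt = 1.0367 V

1.0367


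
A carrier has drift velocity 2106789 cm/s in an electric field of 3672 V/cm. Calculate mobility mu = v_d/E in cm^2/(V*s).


Step 1: mu = v_d / E
Step 2: mu = 2106789 / 3672
Step 3: mu = 573.74 cm^2/(V*s)

573.74


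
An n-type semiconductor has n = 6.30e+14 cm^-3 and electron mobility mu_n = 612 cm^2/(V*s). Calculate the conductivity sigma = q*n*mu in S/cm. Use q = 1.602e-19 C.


Step 1: sigma = q * n * mu
Step 2: sigma = 1.602e-19 * 6.30e+14 * 612
Step 3: sigma = 6.177e-02 S/cm

6.177e-02


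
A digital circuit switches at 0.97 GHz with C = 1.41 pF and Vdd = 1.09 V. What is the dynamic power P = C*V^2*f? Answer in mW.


Step 1: V^2 = 1.09^2 = 1.1881 V^2
Step 2: P = C*V^2*f = 1.41e-12 F * 1.1881 * 0.97e9 Hz
Step 3: P = 1.62496437e-03 W
Step 4: P = 1.625 mW

1.625


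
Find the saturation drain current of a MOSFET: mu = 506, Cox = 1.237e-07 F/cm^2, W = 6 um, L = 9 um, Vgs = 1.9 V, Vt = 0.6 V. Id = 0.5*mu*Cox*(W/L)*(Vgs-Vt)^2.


Step 1: Overdrive voltage Vov = Vgs - Vt = 1.9 - 0.6 = 1.3 V
Step 2: W/L = 6/9 = 0.666667
Step 3: Id = 0.5 * 506 * 1.237e-07 * 0.666667 * 1.3^2
Step 4: Id = 3.53e-05 A

3.53e-05


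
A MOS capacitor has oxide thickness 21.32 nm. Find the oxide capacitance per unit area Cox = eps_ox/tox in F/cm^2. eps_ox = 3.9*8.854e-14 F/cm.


Step 1: eps_ox = 3.9 * 8.854e-14 = 3.45306e-13 F/cm
Step 2: tox in cm = 21.32 nm * 1e-7 = 2.1320e-06 cm
Step 3: Cox = 3.45306e-13 / 2.1320e-06 = 1.62e-07 F/cm^2

1.62e-07


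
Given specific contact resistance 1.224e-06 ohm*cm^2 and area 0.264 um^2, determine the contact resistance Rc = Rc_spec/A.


Step 1: Convert area to cm^2: 0.264 um^2 = 2.6400e-09 cm^2
Step 2: Rc = Rc_spec / A = 1.224e-06 / 2.6400e-09
Step 3: Rc = 4.64e+02 ohms

4.64e+02


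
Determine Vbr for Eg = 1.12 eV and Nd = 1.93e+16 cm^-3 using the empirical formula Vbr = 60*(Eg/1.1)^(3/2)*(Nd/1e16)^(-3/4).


Step 1: Eg/1.1 = 1.12/1.1 = 1.018182
Step 2: (Eg/1.1)^1.5 = 1.018182^1.5 = 1.027397
Step 3: (Nd/1e16)^(-0.75) = (1.93)^(-0.75) = 0.610706
Step 4: Vbr = 60 * 1.027397 * 0.610706 = 37.6 V

37.6


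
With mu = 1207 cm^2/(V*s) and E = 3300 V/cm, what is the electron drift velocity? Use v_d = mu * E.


Step 1: v_d = mu * E
Step 2: v_d = 1207 * 3300 = 3983100
Step 3: v_d = 3.98e+06 cm/s

3.98e+06


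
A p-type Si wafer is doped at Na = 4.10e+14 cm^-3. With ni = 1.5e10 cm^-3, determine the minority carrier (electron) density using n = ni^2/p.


Step 1: Majority hole concentration p ≈ Na = 4.10e+14 cm^-3
Step 2: n = ni^2 / Na = (1.5e10)^2 / 4.10e+14
Step 3: n = 5.49e+05 cm^-3

5.49e+05


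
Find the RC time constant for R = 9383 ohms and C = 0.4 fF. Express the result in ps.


Step 1: tau = R * C
Step 2: tau = 9383 * 0.4 fF = 9383 * 4.0e-16 F
Step 3: tau = 3.7532e-12 s = 3.7532 ps

3.7532


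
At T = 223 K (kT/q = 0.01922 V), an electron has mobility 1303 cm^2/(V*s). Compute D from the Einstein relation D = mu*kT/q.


Step 1: D = mu * (kT/q)
Step 2: D = 1303 * 0.01922
Step 3: D = 25.04 cm^2/s

25.04


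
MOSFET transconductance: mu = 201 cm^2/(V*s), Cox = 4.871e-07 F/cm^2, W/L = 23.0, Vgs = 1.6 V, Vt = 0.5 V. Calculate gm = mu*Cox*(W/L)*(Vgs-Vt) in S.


Step 1: Vov = Vgs - Vt = 1.6 - 0.5 = 1.1 V
Step 2: gm = mu * Cox * (W/L) * Vov
Step 3: gm = 201 * 4.871e-07 * 23.0 * 1.1 = 2.48e-03 S

2.48e-03


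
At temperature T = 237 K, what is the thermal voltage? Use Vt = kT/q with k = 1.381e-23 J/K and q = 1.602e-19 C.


Step 1: kT = 1.381e-23 * 237 = 3.27297e-21 J
Step 2: Vt = kT/q = 3.27297e-21 / 1.602e-19
Step 3: Vt = 0.02043 V

0.02043


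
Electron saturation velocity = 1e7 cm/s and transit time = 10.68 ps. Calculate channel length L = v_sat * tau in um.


Step 1: tau in seconds = 10.68 ps * 1e-12 = 1.0680e-11 s
Step 2: L = v_sat * tau = 1e7 * 1.0680e-11 = 1.0680e-04 cm
Step 3: L in um = 1.0680e-04 * 1e4 = 1.068 um

1.068


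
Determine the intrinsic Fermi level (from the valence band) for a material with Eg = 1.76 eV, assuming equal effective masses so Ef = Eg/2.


Step 1: For an intrinsic semiconductor, the Fermi level sits at midgap.
Step 2: Ef = Eg / 2 = 1.76 / 2 = 0.88 eV

0.88


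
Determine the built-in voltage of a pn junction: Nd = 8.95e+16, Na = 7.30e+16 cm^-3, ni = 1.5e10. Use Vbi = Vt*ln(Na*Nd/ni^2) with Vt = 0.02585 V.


Step 1: Compute Na*Nd/ni^2 = 7.30e+16 * 8.95e+16 / (1.5e10)^2 = 2.9038e+13
Step 2: ln(2.9038e+13) = 30.9996
Step 3: Vbi = 0.02585 * 30.9996 = 0.801 V

0.801


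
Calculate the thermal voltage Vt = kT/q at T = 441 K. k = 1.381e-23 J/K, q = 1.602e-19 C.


Step 1: kT = 1.381e-23 * 441 = 6.09021e-21 J
Step 2: Vt = kT/q = 6.09021e-21 / 1.602e-19
Step 3: Vt = 0.03802 V

0.03802


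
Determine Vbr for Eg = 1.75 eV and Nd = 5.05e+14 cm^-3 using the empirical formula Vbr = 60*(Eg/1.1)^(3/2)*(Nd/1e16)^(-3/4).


Step 1: Eg/1.1 = 1.75/1.1 = 1.590909
Step 2: (Eg/1.1)^1.5 = 1.590909^1.5 = 2.006633
Step 3: (Nd/1e16)^(-0.75) = (0.0505)^(-0.75) = 9.387100
Step 4: Vbr = 60 * 2.006633 * 9.387100 = 1130.2 V

1130.2


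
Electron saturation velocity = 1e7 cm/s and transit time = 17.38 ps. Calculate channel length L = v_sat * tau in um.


Step 1: tau in seconds = 17.38 ps * 1e-12 = 1.7380e-11 s
Step 2: L = v_sat * tau = 1e7 * 1.7380e-11 = 1.7380e-04 cm
Step 3: L in um = 1.7380e-04 * 1e4 = 1.738 um

1.738


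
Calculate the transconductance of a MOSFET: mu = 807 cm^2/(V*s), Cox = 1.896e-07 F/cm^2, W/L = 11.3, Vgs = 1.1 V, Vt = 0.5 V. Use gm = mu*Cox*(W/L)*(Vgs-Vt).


Step 1: Vov = Vgs - Vt = 1.1 - 0.5 = 0.6 V
Step 2: gm = mu * Cox * (W/L) * Vov
Step 3: gm = 807 * 1.896e-07 * 11.3 * 0.6 = 1.04e-03 S

1.04e-03


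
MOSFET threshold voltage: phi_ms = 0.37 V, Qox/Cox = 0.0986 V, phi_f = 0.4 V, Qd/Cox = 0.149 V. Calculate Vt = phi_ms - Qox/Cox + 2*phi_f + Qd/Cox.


Step 1: Vt = phi_ms - Qox/Cox + 2*phi_f + Qd/Cox
Step 2: Vt = 0.37 - 0.0986 + 2*0.4 + 0.149
Step 3: Vt = 0.37 - 0.0986 + 0.8 + 0.149
Step 4: Vt = 1.2204 V

1.2204


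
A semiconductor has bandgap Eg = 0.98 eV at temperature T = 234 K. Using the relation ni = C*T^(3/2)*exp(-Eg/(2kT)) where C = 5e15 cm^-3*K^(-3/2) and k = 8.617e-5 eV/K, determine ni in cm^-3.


Step 1: Compute kT = 8.617e-5 * 234 = 0.02016378 eV
Step 2: Exponent = -Eg/(2kT) = -0.98/(2*0.02016378) = -24.30100
Step 3: T^(3/2) = 234^1.5 = 3579.51
Step 4: ni = 5e15 * 3579.51 * exp(-24.30100) = 5.00e+08 cm^-3

5.00e+08


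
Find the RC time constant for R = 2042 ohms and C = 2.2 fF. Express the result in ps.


Step 1: tau = R * C
Step 2: tau = 2042 * 2.2 fF = 2042 * 2.2e-15 F
Step 3: tau = 4.4924e-12 s = 4.4924 ps

4.4924


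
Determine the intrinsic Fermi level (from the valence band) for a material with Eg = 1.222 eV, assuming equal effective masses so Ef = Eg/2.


Step 1: For an intrinsic semiconductor, the Fermi level sits at midgap.
Step 2: Ef = Eg / 2 = 1.222 / 2 = 0.611 eV

0.611


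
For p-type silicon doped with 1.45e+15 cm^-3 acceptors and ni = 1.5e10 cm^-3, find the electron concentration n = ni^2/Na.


Step 1: Majority hole concentration p ≈ Na = 1.45e+15 cm^-3
Step 2: n = ni^2 / Na = (1.5e10)^2 / 1.45e+15
Step 3: n = 1.55e+05 cm^-3

1.55e+05


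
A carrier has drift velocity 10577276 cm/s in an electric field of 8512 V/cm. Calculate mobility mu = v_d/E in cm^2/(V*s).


Step 1: mu = v_d / E
Step 2: mu = 10577276 / 8512
Step 3: mu = 1242.63 cm^2/(V*s)

1242.63


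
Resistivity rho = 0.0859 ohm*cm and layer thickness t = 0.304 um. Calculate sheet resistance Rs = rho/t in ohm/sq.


Step 1: Convert thickness to cm: t = 0.304 um = 3.0400e-05 cm
Step 2: Rs = rho / t = 0.0859 / 3.0400e-05
Step 3: Rs = 2825.7 ohm/sq

2825.7


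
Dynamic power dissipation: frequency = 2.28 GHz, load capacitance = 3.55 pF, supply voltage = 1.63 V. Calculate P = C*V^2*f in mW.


Step 1: V^2 = 1.63^2 = 2.6569 V^2
Step 2: P = C*V^2*f = 3.55e-12 F * 2.6569 * 2.28e9 Hz
Step 3: P = 2.15049486e-02 W
Step 4: P = 21.505 mW

21.505


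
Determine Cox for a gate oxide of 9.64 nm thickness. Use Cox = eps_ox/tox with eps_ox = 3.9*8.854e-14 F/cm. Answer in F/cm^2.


Step 1: eps_ox = 3.9 * 8.854e-14 = 3.45306e-13 F/cm
Step 2: tox in cm = 9.64 nm * 1e-7 = 9.6400e-07 cm
Step 3: Cox = 3.45306e-13 / 9.6400e-07 = 3.58e-07 F/cm^2

3.58e-07


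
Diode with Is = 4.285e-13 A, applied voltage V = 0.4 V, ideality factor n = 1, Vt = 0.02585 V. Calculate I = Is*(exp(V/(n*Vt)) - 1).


Step 1: V/(n*Vt) = 0.4/(1*0.02585) = 15.4739
Step 2: exp(15.4739) = 5.2508e+06
Step 3: I = 4.285e-13 * (5.2508e+06 - 1) = 2.25e-06 A

2.25e-06


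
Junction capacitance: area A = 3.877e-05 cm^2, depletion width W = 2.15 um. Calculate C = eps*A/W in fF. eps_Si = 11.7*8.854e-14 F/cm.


Step 1: eps_Si = 11.7 * 8.854e-14 = 1.035918e-12 F/cm
Step 2: W in cm = 2.15 * 1e-4 = 2.15e-04 cm
Step 3: C = 1.035918e-12 * 3.877e-05 / 2.15e-04 = 1.868025e-13 F
Step 4: C = 186.8 fF

186.8


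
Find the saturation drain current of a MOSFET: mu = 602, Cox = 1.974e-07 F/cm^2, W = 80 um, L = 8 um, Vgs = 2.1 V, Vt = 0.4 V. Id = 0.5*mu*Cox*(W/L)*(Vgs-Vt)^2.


Step 1: Overdrive voltage Vov = Vgs - Vt = 2.1 - 0.4 = 1.7 V
Step 2: W/L = 80/8 = 10
Step 3: Id = 0.5 * 602 * 1.974e-07 * 10 * 1.7^2
Step 4: Id = 1.72e-03 A

1.72e-03


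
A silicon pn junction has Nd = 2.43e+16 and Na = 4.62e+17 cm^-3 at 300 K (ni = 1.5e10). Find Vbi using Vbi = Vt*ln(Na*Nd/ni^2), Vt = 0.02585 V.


Step 1: Compute Na*Nd/ni^2 = 4.62e+17 * 2.43e+16 / (1.5e10)^2 = 4.9896e+13
Step 2: ln(4.9896e+13) = 31.5410
Step 3: Vbi = 0.02585 * 31.5410 = 0.815 V

0.815


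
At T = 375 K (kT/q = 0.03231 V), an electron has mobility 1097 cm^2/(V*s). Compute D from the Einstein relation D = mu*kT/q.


Step 1: D = mu * (kT/q)
Step 2: D = 1097 * 0.03231
Step 3: D = 35.44 cm^2/s

35.44


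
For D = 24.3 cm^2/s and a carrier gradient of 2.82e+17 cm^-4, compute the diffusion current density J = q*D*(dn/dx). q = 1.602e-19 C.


Step 1: J = q * D * (dn/dx)
Step 2: J = 1.602e-19 * 24.3 * 2.82e+17
Step 3: J = 1.10e+00 A/cm^2

1.10e+00


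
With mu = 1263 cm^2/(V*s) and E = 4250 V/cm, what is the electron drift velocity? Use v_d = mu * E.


Step 1: v_d = mu * E
Step 2: v_d = 1263 * 4250 = 5367750
Step 3: v_d = 5.37e+06 cm/s

5.37e+06


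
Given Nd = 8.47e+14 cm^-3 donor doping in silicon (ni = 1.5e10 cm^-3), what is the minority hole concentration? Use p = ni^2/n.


Step 1: Since Nd >> ni, n ≈ Nd = 8.47e+14 cm^-3
Step 2: p = ni^2 / n = (1.5e10)^2 / 8.47e+14
Step 3: p = 2.25e20 / 8.47e+14 = 2.66e+05 cm^-3

2.66e+05


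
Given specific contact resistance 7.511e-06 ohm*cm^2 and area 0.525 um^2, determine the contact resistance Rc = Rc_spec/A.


Step 1: Convert area to cm^2: 0.525 um^2 = 5.2500e-09 cm^2
Step 2: Rc = Rc_spec / A = 7.511e-06 / 5.2500e-09
Step 3: Rc = 1.43e+03 ohms

1.43e+03


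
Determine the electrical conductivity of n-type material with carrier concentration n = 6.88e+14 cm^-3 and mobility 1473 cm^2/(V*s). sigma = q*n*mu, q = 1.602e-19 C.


Step 1: sigma = q * n * mu
Step 2: sigma = 1.602e-19 * 6.88e+14 * 1473
Step 3: sigma = 1.624e-01 S/cm

1.624e-01


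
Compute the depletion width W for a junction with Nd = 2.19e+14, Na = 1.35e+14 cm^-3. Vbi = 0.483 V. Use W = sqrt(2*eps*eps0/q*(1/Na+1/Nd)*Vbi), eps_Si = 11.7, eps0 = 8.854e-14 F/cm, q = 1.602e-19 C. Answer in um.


Step 1: 1/Na + 1/Nd = 1/1.35e+14 + 1/2.19e+14 = 1.19736e-14
Step 2: 2*eps*eps0/q = 2*11.7*8.854e-14/1.602e-19 = 1.293281e+07
Step 3: W^2 = 1.293281e+07 * 1.19736e-14 * 0.483 = 7.47937e-08
Step 4: W = sqrt(7.47937e-08) = 2.735e-04 cm = 2.735 um

2.735


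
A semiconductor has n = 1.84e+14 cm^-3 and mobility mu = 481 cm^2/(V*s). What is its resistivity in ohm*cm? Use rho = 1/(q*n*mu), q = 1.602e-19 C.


Step 1: sigma = q * n * mu = 1.602e-19 * 1.84e+14 * 481 = 1.41783e-02 S/cm
Step 2: rho = 1 / sigma = 1 / 1.41783e-02 = 70.53 ohm*cm

70.53


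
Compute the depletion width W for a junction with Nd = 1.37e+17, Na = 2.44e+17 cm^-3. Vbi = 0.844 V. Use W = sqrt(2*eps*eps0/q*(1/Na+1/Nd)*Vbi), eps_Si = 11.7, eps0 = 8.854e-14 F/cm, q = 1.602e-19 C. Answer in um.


Step 1: 1/Na + 1/Nd = 1/2.44e+17 + 1/1.37e+17 = 1.13976e-17
Step 2: 2*eps*eps0/q = 2*11.7*8.854e-14/1.602e-19 = 1.293281e+07
Step 3: W^2 = 1.293281e+07 * 1.13976e-17 * 0.844 = 1.24408e-10
Step 4: W = sqrt(1.24408e-10) = 1.115e-05 cm = 0.1115 um

0.1115


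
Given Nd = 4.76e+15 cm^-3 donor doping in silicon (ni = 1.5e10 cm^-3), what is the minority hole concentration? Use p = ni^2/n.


Step 1: Since Nd >> ni, n ≈ Nd = 4.76e+15 cm^-3
Step 2: p = ni^2 / n = (1.5e10)^2 / 4.76e+15
Step 3: p = 2.25e20 / 4.76e+15 = 4.73e+04 cm^-3

4.73e+04


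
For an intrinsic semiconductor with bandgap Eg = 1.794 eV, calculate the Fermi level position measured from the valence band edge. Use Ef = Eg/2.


Step 1: For an intrinsic semiconductor, the Fermi level sits at midgap.
Step 2: Ef = Eg / 2 = 1.794 / 2 = 0.897 eV

0.897


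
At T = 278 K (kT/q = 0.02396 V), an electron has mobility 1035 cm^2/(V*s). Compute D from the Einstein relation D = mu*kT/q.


Step 1: D = mu * (kT/q)
Step 2: D = 1035 * 0.02396
Step 3: D = 24.8 cm^2/s

24.8


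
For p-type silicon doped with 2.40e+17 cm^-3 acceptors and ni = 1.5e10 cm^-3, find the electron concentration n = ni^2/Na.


Step 1: Majority hole concentration p ≈ Na = 2.40e+17 cm^-3
Step 2: n = ni^2 / Na = (1.5e10)^2 / 2.40e+17
Step 3: n = 9.38e+02 cm^-3

9.38e+02


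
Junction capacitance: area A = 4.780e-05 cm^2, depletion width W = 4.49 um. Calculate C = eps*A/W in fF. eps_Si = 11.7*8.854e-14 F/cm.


Step 1: eps_Si = 11.7 * 8.854e-14 = 1.035918e-12 F/cm
Step 2: W in cm = 4.49 * 1e-4 = 4.49e-04 cm
Step 3: C = 1.035918e-12 * 4.780e-05 / 4.49e-04 = 1.102826e-13 F
Step 4: C = 110.28 fF

110.28


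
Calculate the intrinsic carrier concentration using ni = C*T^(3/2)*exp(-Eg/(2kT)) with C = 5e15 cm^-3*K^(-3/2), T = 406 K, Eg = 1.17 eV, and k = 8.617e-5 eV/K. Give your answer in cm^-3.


Step 1: Compute kT = 8.617e-5 * 406 = 0.03498502 eV
Step 2: Exponent = -Eg/(2kT) = -1.17/(2*0.03498502) = -16.72144
Step 3: T^(3/2) = 406^1.5 = 8180.67
Step 4: ni = 5e15 * 8180.67 * exp(-16.72144) = 2.24e+12 cm^-3

2.24e+12


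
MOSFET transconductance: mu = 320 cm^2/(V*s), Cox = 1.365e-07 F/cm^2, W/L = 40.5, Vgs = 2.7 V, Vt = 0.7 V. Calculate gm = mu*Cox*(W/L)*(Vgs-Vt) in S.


Step 1: Vov = Vgs - Vt = 2.7 - 0.7 = 2.0 V
Step 2: gm = mu * Cox * (W/L) * Vov
Step 3: gm = 320 * 1.365e-07 * 40.5 * 2.0 = 3.54e-03 S

3.54e-03


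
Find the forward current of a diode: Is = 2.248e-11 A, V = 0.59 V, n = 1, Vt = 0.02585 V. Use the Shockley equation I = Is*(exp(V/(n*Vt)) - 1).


Step 1: V/(n*Vt) = 0.59/(1*0.02585) = 22.8240
Step 2: exp(22.8240) = 8.1722e+09
Step 3: I = 2.248e-11 * (8.1722e+09 - 1) = 1.84e-01 A

1.84e-01


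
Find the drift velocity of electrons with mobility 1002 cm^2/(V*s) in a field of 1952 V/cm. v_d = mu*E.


Step 1: v_d = mu * E
Step 2: v_d = 1002 * 1952 = 1955904
Step 3: v_d = 1.96e+06 cm/s

1.96e+06


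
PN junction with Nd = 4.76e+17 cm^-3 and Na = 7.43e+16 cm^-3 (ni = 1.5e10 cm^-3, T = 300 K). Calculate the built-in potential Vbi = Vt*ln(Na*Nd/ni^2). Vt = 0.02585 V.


Step 1: Compute Na*Nd/ni^2 = 7.43e+16 * 4.76e+17 / (1.5e10)^2 = 1.5719e+14
Step 2: ln(1.5719e+14) = 32.6885
Step 3: Vbi = 0.02585 * 32.6885 = 0.845 V

0.845


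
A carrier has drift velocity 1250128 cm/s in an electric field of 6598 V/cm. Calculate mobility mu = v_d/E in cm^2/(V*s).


Step 1: mu = v_d / E
Step 2: mu = 1250128 / 6598
Step 3: mu = 189.47 cm^2/(V*s)

189.47


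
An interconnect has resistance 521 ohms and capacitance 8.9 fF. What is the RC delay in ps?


Step 1: tau = R * C
Step 2: tau = 521 * 8.9 fF = 521 * 8.9e-15 F
Step 3: tau = 4.6369e-12 s = 4.6369 ps

4.6369


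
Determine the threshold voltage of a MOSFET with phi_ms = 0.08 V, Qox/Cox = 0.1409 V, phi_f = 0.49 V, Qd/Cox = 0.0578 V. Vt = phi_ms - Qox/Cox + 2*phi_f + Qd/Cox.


Step 1: Vt = phi_ms - Qox/Cox + 2*phi_f + Qd/Cox
Step 2: Vt = 0.08 - 0.1409 + 2*0.49 + 0.0578
Step 3: Vt = 0.08 - 0.1409 + 0.98 + 0.0578
Step 4: Vt = 0.9769 V

0.9769


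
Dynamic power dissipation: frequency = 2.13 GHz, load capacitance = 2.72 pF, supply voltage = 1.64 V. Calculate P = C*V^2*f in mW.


Step 1: V^2 = 1.64^2 = 2.6896 V^2
Step 2: P = C*V^2*f = 2.72e-12 F * 2.6896 * 2.13e9 Hz
Step 3: P = 1.558246656e-02 W
Step 4: P = 15.582 mW

15.582


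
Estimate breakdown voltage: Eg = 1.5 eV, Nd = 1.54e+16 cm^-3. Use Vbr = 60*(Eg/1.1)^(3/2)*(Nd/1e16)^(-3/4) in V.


Step 1: Eg/1.1 = 1.5/1.1 = 1.363636
Step 2: (Eg/1.1)^1.5 = 1.363636^1.5 = 1.592384
Step 3: (Nd/1e16)^(-0.75) = (1.54)^(-0.75) = 0.723368
Step 4: Vbr = 60 * 1.592384 * 0.723368 = 69.1 V

69.1


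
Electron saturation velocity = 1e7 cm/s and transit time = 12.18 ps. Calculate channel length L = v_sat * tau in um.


Step 1: tau in seconds = 12.18 ps * 1e-12 = 1.2180e-11 s
Step 2: L = v_sat * tau = 1e7 * 1.2180e-11 = 1.2180e-04 cm
Step 3: L in um = 1.2180e-04 * 1e4 = 1.218 um

1.218


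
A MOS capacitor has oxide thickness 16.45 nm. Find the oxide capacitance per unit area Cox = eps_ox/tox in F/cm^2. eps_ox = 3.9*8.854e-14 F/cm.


Step 1: eps_ox = 3.9 * 8.854e-14 = 3.45306e-13 F/cm
Step 2: tox in cm = 16.45 nm * 1e-7 = 1.6450e-06 cm
Step 3: Cox = 3.45306e-13 / 1.6450e-06 = 2.10e-07 F/cm^2

2.10e-07


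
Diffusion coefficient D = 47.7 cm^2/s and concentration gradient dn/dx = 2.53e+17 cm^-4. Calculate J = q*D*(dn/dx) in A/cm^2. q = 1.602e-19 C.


Step 1: J = q * D * (dn/dx)
Step 2: J = 1.602e-19 * 47.7 * 2.53e+17
Step 3: J = 1.93e+00 A/cm^2

1.93e+00


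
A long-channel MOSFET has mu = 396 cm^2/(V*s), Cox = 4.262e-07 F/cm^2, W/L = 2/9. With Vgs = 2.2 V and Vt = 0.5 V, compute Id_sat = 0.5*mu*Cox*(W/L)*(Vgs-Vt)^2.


Step 1: Overdrive voltage Vov = Vgs - Vt = 2.2 - 0.5 = 1.7 V
Step 2: W/L = 2/9 = 0.222222
Step 3: Id = 0.5 * 396 * 4.262e-07 * 0.222222 * 1.7^2
Step 4: Id = 5.42e-05 A

5.42e-05


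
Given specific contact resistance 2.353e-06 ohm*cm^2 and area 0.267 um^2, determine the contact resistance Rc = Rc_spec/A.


Step 1: Convert area to cm^2: 0.267 um^2 = 2.6700e-09 cm^2
Step 2: Rc = Rc_spec / A = 2.353e-06 / 2.6700e-09
Step 3: Rc = 8.81e+02 ohms

8.81e+02


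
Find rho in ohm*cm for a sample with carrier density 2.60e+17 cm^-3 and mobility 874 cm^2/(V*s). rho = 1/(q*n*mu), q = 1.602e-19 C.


Step 1: sigma = q * n * mu = 1.602e-19 * 2.60e+17 * 874 = 3.64038e+01 S/cm
Step 2: rho = 1 / sigma = 1 / 3.64038e+01 = 0.02747 ohm*cm

0.02747


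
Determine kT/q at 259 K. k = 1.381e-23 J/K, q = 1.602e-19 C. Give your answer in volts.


Step 1: kT = 1.381e-23 * 259 = 3.57679e-21 J
Step 2: Vt = kT/q = 3.57679e-21 / 1.602e-19
Step 3: Vt = 0.02233 V

0.02233


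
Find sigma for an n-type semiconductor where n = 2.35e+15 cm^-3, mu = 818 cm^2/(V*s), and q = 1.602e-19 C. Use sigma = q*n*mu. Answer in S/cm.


Step 1: sigma = q * n * mu
Step 2: sigma = 1.602e-19 * 2.35e+15 * 818
Step 3: sigma = 3.080e-01 S/cm

3.080e-01


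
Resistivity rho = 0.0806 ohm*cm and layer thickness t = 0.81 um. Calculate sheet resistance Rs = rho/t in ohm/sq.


Step 1: Convert thickness to cm: t = 0.81 um = 8.1000e-05 cm
Step 2: Rs = rho / t = 0.0806 / 8.1000e-05
Step 3: Rs = 995.1 ohm/sq

995.1


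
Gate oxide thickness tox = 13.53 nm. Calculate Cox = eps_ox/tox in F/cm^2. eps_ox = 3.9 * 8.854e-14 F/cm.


Step 1: eps_ox = 3.9 * 8.854e-14 = 3.45306e-13 F/cm
Step 2: tox in cm = 13.53 nm * 1e-7 = 1.3530e-06 cm
Step 3: Cox = 3.45306e-13 / 1.3530e-06 = 2.55e-07 F/cm^2

2.55e-07


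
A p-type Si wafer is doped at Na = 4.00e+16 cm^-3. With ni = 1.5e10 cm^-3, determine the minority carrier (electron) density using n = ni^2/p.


Step 1: Majority hole concentration p ≈ Na = 4.00e+16 cm^-3
Step 2: n = ni^2 / Na = (1.5e10)^2 / 4.00e+16
Step 3: n = 5.63e+03 cm^-3

5.63e+03


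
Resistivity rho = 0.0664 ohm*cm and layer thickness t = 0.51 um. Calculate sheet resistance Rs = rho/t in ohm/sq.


Step 1: Convert thickness to cm: t = 0.51 um = 5.1000e-05 cm
Step 2: Rs = rho / t = 0.0664 / 5.1000e-05
Step 3: Rs = 1302.0 ohm/sq

1302.0


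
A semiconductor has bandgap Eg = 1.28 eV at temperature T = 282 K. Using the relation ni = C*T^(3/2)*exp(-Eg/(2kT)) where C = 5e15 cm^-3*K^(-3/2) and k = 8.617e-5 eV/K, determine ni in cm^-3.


Step 1: Compute kT = 8.617e-5 * 282 = 0.02429994 eV
Step 2: Exponent = -Eg/(2kT) = -1.28/(2*0.02429994) = -26.33751
Step 3: T^(3/2) = 282^1.5 = 4735.59
Step 4: ni = 5e15 * 4735.59 * exp(-26.33751) = 8.63e+07 cm^-3

8.63e+07


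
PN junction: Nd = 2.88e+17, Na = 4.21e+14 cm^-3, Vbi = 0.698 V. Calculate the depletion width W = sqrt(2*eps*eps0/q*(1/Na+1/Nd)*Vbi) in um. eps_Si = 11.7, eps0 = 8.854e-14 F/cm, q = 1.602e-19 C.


Step 1: 1/Na + 1/Nd = 1/4.21e+14 + 1/2.88e+17 = 2.37877e-15
Step 2: 2*eps*eps0/q = 2*11.7*8.854e-14/1.602e-19 = 1.293281e+07
Step 3: W^2 = 1.293281e+07 * 2.37877e-15 * 0.698 = 2.14734e-08
Step 4: W = sqrt(2.14734e-08) = 1.465e-04 cm = 1.465 um

1.465


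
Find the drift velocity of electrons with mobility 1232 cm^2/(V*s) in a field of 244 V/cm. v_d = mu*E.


Step 1: v_d = mu * E
Step 2: v_d = 1232 * 244 = 300608
Step 3: v_d = 3.01e+05 cm/s

3.01e+05


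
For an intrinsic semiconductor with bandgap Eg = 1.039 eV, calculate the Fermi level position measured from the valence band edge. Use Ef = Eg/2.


Step 1: For an intrinsic semiconductor, the Fermi level sits at midgap.
Step 2: Ef = Eg / 2 = 1.039 / 2 = 0.5195 eV

0.5195


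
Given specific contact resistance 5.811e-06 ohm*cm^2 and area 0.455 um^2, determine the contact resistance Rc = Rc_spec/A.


Step 1: Convert area to cm^2: 0.455 um^2 = 4.5500e-09 cm^2
Step 2: Rc = Rc_spec / A = 5.811e-06 / 4.5500e-09
Step 3: Rc = 1.28e+03 ohms

1.28e+03


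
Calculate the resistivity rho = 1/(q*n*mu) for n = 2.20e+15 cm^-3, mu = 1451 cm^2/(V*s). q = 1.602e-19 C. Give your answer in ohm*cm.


Step 1: sigma = q * n * mu = 1.602e-19 * 2.20e+15 * 1451 = 5.11390e-01 S/cm
Step 2: rho = 1 / sigma = 1 / 5.11390e-01 = 1.955 ohm*cm

1.955


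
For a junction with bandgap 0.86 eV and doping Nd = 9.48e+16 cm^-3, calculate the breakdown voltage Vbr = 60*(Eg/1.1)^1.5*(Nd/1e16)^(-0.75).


Step 1: Eg/1.1 = 0.86/1.1 = 0.781818
Step 2: (Eg/1.1)^1.5 = 0.781818^1.5 = 0.691287
Step 3: (Nd/1e16)^(-0.75) = (9.48)^(-0.75) = 0.185095
Step 4: Vbr = 60 * 0.691287 * 0.185095 = 7.7 V

7.7


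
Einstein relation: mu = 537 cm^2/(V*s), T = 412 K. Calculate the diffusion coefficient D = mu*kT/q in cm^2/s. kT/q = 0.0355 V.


Step 1: D = mu * (kT/q)
Step 2: D = 537 * 0.0355
Step 3: D = 19.06 cm^2/s

19.06


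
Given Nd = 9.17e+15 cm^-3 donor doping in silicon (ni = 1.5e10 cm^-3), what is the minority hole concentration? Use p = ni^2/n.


Step 1: Since Nd >> ni, n ≈ Nd = 9.17e+15 cm^-3
Step 2: p = ni^2 / n = (1.5e10)^2 / 9.17e+15
Step 3: p = 2.25e20 / 9.17e+15 = 2.45e+04 cm^-3

2.45e+04


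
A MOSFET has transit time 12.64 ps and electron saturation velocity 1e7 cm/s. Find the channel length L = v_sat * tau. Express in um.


Step 1: tau in seconds = 12.64 ps * 1e-12 = 1.2640e-11 s
Step 2: L = v_sat * tau = 1e7 * 1.2640e-11 = 1.2640e-04 cm
Step 3: L in um = 1.2640e-04 * 1e4 = 1.264 um

1.264


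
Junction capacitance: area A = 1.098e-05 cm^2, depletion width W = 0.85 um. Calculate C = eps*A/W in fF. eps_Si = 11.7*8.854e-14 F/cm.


Step 1: eps_Si = 11.7 * 8.854e-14 = 1.035918e-12 F/cm
Step 2: W in cm = 0.85 * 1e-4 = 8.50e-05 cm
Step 3: C = 1.035918e-12 * 1.098e-05 / 8.50e-05 = 1.338162e-13 F
Step 4: C = 133.82 fF

133.82


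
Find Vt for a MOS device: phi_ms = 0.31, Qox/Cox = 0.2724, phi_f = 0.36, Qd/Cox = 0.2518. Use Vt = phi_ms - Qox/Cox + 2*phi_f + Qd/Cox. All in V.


Step 1: Vt = phi_ms - Qox/Cox + 2*phi_f + Qd/Cox
Step 2: Vt = 0.31 - 0.2724 + 2*0.36 + 0.2518
Step 3: Vt = 0.31 - 0.2724 + 0.72 + 0.2518
Step 4: Vt = 1.0094 V

1.0094


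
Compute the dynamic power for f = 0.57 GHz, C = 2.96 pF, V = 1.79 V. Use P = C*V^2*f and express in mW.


Step 1: V^2 = 1.79^2 = 3.2041 V^2
Step 2: P = C*V^2*f = 2.96e-12 F * 3.2041 * 0.57e9 Hz
Step 3: P = 5.40595752e-03 W
Step 4: P = 5.406 mW

5.406


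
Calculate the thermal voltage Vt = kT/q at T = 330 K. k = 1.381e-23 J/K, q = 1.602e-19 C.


Step 1: kT = 1.381e-23 * 330 = 4.5573e-21 J
Step 2: Vt = kT/q = 4.5573e-21 / 1.602e-19
Step 3: Vt = 0.02845 V

0.02845


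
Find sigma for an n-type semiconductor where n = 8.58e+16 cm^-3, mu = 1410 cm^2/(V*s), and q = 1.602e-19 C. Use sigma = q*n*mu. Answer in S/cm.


Step 1: sigma = q * n * mu
Step 2: sigma = 1.602e-19 * 8.58e+16 * 1410
Step 3: sigma = 1.938e+01 S/cm

1.938e+01


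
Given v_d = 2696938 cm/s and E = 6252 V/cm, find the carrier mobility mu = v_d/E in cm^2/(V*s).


Step 1: mu = v_d / E
Step 2: mu = 2696938 / 6252
Step 3: mu = 431.37 cm^2/(V*s)

431.37


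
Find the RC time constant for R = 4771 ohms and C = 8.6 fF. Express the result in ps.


Step 1: tau = R * C
Step 2: tau = 4771 * 8.6 fF = 4771 * 8.6e-15 F
Step 3: tau = 4.10306e-11 s = 41.0306 ps

41.0306


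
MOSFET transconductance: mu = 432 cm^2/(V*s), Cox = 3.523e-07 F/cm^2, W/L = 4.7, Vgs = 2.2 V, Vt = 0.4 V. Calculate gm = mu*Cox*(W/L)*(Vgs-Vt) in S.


Step 1: Vov = Vgs - Vt = 2.2 - 0.4 = 1.8 V
Step 2: gm = mu * Cox * (W/L) * Vov
Step 3: gm = 432 * 3.523e-07 * 4.7 * 1.8 = 1.29e-03 S

1.29e-03


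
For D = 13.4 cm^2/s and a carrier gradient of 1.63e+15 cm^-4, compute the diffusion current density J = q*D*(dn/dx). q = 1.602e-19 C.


Step 1: J = q * D * (dn/dx)
Step 2: J = 1.602e-19 * 13.4 * 1.63e+15
Step 3: J = 3.50e-03 A/cm^2

3.50e-03


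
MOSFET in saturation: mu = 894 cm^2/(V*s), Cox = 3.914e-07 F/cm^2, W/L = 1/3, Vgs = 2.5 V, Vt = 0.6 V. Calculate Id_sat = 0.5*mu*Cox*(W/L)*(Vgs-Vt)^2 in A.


Step 1: Overdrive voltage Vov = Vgs - Vt = 2.5 - 0.6 = 1.9 V
Step 2: W/L = 1/3 = 0.333333
Step 3: Id = 0.5 * 894 * 3.914e-07 * 0.333333 * 1.9^2
Step 4: Id = 2.11e-04 A

2.11e-04


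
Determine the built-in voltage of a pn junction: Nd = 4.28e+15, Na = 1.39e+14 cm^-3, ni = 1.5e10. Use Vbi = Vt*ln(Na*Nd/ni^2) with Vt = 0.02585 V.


Step 1: Compute Na*Nd/ni^2 = 1.39e+14 * 4.28e+15 / (1.5e10)^2 = 2.6441e+09
Step 2: ln(2.6441e+09) = 21.6956
Step 3: Vbi = 0.02585 * 21.6956 = 0.561 V

0.561


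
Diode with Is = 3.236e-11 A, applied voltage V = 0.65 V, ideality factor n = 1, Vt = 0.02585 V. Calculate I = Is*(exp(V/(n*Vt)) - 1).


Step 1: V/(n*Vt) = 0.65/(1*0.02585) = 25.1451
Step 2: exp(25.1451) = 8.3249e+10
Step 3: I = 3.236e-11 * (8.3249e+10 - 1) = 2.69e+00 A

2.69e+00


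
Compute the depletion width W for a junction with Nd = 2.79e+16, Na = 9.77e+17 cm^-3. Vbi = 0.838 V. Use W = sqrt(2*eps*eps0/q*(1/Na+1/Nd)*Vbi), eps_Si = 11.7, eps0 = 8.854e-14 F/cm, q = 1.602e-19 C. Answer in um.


Step 1: 1/Na + 1/Nd = 1/9.77e+17 + 1/2.79e+16 = 3.68658e-17
Step 2: 2*eps*eps0/q = 2*11.7*8.854e-14/1.602e-19 = 1.293281e+07
Step 3: W^2 = 1.293281e+07 * 3.68658e-17 * 0.838 = 3.99540e-10
Step 4: W = sqrt(3.99540e-10) = 1.999e-05 cm = 0.1999 um

0.1999


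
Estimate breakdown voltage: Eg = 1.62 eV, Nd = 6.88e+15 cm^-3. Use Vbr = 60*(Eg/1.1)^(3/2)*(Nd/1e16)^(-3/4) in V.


Step 1: Eg/1.1 = 1.62/1.1 = 1.472727
Step 2: (Eg/1.1)^1.5 = 1.472727^1.5 = 1.787242
Step 3: (Nd/1e16)^(-0.75) = (0.688)^(-0.75) = 1.323758
Step 4: Vbr = 60 * 1.787242 * 1.323758 = 142.0 V

142.0


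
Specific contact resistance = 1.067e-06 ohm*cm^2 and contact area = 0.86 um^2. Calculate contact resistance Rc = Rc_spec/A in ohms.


Step 1: Convert area to cm^2: 0.86 um^2 = 8.6000e-09 cm^2
Step 2: Rc = Rc_spec / A = 1.067e-06 / 8.6000e-09
Step 3: Rc = 1.24e+02 ohms

1.24e+02


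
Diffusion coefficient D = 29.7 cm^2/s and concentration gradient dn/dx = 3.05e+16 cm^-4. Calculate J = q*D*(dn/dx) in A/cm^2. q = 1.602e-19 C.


Step 1: J = q * D * (dn/dx)
Step 2: J = 1.602e-19 * 29.7 * 3.05e+16
Step 3: J = 1.45e-01 A/cm^2

1.45e-01


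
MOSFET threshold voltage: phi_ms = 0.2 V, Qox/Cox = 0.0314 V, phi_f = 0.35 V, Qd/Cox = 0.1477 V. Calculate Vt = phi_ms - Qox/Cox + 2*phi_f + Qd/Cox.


Step 1: Vt = phi_ms - Qox/Cox + 2*phi_f + Qd/Cox
Step 2: Vt = 0.2 - 0.0314 + 2*0.35 + 0.1477
Step 3: Vt = 0.2 - 0.0314 + 0.7 + 0.1477
Step 4: Vt = 1.0163 V

1.0163


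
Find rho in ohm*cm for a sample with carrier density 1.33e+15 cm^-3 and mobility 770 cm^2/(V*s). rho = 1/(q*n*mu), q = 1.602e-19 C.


Step 1: sigma = q * n * mu = 1.602e-19 * 1.33e+15 * 770 = 1.64061e-01 S/cm
Step 2: rho = 1 / sigma = 1 / 1.64061e-01 = 6.095 ohm*cm

6.095


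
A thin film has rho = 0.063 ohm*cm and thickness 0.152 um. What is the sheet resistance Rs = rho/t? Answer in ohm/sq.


Step 1: Convert thickness to cm: t = 0.152 um = 1.5200e-05 cm
Step 2: Rs = rho / t = 0.063 / 1.5200e-05
Step 3: Rs = 4144.7 ohm/sq

4144.7


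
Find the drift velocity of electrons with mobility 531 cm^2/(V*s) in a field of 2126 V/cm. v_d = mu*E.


Step 1: v_d = mu * E
Step 2: v_d = 531 * 2126 = 1128906
Step 3: v_d = 1.13e+06 cm/s

1.13e+06


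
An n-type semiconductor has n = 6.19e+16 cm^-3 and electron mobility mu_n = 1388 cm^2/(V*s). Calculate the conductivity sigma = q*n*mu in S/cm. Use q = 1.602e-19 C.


Step 1: sigma = q * n * mu
Step 2: sigma = 1.602e-19 * 6.19e+16 * 1388
Step 3: sigma = 1.376e+01 S/cm

1.376e+01


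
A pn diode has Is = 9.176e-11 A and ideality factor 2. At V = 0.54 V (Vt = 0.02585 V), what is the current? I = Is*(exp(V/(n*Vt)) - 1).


Step 1: V/(n*Vt) = 0.54/(2*0.02585) = 10.4449
Step 2: exp(10.4449) = 3.4369e+04
Step 3: I = 9.176e-11 * (3.4369e+04 - 1) = 3.15e-06 A

3.15e-06


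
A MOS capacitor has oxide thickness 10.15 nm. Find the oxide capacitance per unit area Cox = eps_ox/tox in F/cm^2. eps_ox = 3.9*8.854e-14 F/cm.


Step 1: eps_ox = 3.9 * 8.854e-14 = 3.45306e-13 F/cm
Step 2: tox in cm = 10.15 nm * 1e-7 = 1.0150e-06 cm
Step 3: Cox = 3.45306e-13 / 1.0150e-06 = 3.40e-07 F/cm^2

3.40e-07


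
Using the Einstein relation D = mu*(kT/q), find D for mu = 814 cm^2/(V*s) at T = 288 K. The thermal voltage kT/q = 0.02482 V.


Step 1: D = mu * (kT/q)
Step 2: D = 814 * 0.02482
Step 3: D = 20.2 cm^2/s

20.2


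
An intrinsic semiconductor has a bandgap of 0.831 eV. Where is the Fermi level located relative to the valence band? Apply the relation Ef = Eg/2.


Step 1: For an intrinsic semiconductor, the Fermi level sits at midgap.
Step 2: Ef = Eg / 2 = 0.831 / 2 = 0.4155 eV

0.4155


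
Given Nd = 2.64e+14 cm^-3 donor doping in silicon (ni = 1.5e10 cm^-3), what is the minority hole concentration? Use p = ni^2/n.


Step 1: Since Nd >> ni, n ≈ Nd = 2.64e+14 cm^-3
Step 2: p = ni^2 / n = (1.5e10)^2 / 2.64e+14
Step 3: p = 2.25e20 / 2.64e+14 = 8.52e+05 cm^-3

8.52e+05


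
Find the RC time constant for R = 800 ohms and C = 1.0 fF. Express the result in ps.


Step 1: tau = R * C
Step 2: tau = 800 * 1.0 fF = 800 * 1.0e-15 F
Step 3: tau = 8e-13 s = 0.8 ps

0.8


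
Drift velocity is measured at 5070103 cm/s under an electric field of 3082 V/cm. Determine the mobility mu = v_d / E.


Step 1: mu = v_d / E
Step 2: mu = 5070103 / 3082
Step 3: mu = 1645.07 cm^2/(V*s)

1645.07


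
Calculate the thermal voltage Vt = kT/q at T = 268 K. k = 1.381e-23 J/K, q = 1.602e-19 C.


Step 1: kT = 1.381e-23 * 268 = 3.70108e-21 J
Step 2: Vt = kT/q = 3.70108e-21 / 1.602e-19
Step 3: Vt = 0.0231 V

0.0231


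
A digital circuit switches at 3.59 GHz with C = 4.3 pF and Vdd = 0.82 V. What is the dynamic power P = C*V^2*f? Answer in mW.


Step 1: V^2 = 0.82^2 = 0.6724 V^2
Step 2: P = C*V^2*f = 4.3e-12 F * 0.6724 * 3.59e9 Hz
Step 3: P = 1.03798388e-02 W
Step 4: P = 10.38 mW

10.38


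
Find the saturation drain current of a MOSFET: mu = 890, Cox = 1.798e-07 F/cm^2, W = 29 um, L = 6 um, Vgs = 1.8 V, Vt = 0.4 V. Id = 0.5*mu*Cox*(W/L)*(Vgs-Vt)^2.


Step 1: Overdrive voltage Vov = Vgs - Vt = 1.8 - 0.4 = 1.4 V
Step 2: W/L = 29/6 = 4.83333
Step 3: Id = 0.5 * 890 * 1.798e-07 * 4.83333 * 1.4^2
Step 4: Id = 7.58e-04 A

7.58e-04


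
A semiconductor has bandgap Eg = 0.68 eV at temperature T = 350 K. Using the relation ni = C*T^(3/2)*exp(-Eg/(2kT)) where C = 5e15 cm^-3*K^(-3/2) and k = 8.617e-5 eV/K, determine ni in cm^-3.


Step 1: Compute kT = 8.617e-5 * 350 = 0.0301595 eV
Step 2: Exponent = -Eg/(2kT) = -0.68/(2*0.0301595) = -11.27340
Step 3: T^(3/2) = 350^1.5 = 6547.90
Step 4: ni = 5e15 * 6547.90 * exp(-11.27340) = 4.16e+14 cm^-3

4.16e+14
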